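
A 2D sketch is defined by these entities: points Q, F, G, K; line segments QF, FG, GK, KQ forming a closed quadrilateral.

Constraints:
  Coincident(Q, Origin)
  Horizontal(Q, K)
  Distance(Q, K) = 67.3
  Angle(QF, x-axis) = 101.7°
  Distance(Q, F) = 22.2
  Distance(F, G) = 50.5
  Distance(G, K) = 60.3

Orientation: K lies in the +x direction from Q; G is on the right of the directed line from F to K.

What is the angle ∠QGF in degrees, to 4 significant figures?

6.399°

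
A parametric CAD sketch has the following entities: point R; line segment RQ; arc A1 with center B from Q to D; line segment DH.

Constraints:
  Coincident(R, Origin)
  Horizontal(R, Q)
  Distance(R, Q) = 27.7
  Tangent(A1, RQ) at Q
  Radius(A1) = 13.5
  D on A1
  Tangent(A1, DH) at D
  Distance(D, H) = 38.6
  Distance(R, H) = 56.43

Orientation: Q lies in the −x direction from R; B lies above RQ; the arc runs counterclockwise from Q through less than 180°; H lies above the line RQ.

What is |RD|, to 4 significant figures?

20.68

R is at the origin; R and Q share the same y with |RQ| = 27.7 and Q on the −x side, so Q = (-27.70, 0.000). Tangency of A1 to RQ means the radius BQ is perpendicular to RQ, so B = Q + (0, 13.5) = (-27.70, 13.50). Since BD ⟂ DH (tangency), |BH| = √(13.5² + 38.6²) = 40.89 regardless of where D sits on A1. So H lies on both circle(R, 56.43) and circle(B, 40.89); the above-RQ intersection is H = (-18.44, 53.33). D is the foot of the tangent from H: D = (-14.28, 14.96).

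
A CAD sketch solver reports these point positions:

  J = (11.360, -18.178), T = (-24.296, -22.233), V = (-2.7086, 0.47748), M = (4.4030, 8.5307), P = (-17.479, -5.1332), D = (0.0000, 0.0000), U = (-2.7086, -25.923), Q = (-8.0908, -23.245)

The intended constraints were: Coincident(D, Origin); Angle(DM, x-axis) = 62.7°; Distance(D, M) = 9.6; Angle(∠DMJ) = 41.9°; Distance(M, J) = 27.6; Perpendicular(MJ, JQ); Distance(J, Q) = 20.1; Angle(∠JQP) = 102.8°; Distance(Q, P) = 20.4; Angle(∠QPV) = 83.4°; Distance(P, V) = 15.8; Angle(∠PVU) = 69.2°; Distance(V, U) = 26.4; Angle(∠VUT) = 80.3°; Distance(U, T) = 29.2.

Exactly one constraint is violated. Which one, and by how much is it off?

Distance(U, T) = 29.2 — off by 7.30.

D = (0.00, 0.00) ✓; DM at 62.70° ✓; |DM| = 9.600 ✓; ∠DMJ = 41.90° ✓; |MJ| = 27.60 ✓; ∠(MJ, JQ) = 90.00° ✓; |JQ| = 20.10 ✓; ∠JQP = 102.8° ✓; |QP| = 20.40 ✓; ∠QPV = 83.40° ✓; |PV| = 15.80 ✓; ∠PVU = 69.20° ✓; |VU| = 26.40 ✓; ∠VUT = 80.30° ✓; |UT| = 21.90 ✗.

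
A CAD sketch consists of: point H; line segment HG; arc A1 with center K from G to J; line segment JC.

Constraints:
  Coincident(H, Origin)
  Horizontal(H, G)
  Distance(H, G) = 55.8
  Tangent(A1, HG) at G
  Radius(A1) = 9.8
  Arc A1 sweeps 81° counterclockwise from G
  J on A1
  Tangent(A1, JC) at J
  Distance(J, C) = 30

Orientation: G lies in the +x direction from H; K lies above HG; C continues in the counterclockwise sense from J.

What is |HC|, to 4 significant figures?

79.75

On A1, G sits at bearing -90° from K; an 81° counterclockwise sweep puts J at bearing -9°, so J = K + 9.8·(cos -9°, sin -9°) = (65.48, 8.267). A1 meets JC tangentially, so KJ is at right angles to JC, so JC runs along (−sin -9°, cos -9°); with |JC| = 30.0, C = (70.17, 37.90). Then |HC| = |C − H| = 79.75.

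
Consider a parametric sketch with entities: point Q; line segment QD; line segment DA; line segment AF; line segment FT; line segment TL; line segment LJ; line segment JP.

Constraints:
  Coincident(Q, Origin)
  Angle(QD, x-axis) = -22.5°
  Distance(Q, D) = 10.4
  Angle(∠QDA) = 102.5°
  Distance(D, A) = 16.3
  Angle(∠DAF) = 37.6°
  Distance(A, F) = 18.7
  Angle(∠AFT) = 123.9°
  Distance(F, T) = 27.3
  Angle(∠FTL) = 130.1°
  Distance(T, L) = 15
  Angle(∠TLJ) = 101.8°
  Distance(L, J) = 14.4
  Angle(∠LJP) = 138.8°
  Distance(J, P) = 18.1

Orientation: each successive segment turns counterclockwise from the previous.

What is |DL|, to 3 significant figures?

32.0

Q is at the origin; QD runs at -22.5° with length 10.4, so D = (9.61, -3.98). ∠QDA = 102.5° gives DA at 55.0° from the x-axis; with |DA| = 16.3, A = (19.0, 9.37). ∠DAF = 37.6° gives AF at -163° from the x-axis; with |AF| = 18.7, F = (1.11, 3.78). ∠AFT = 123.9° gives FT at -107° from the x-axis; with |FT| = 27.3, T = (-6.64, -22.4). ∠FTL = 130.1° gives TL at -56.6° from the x-axis; with |TL| = 15.0, L = (1.62, -34.9). Then |DL| = |L − D| = 32.0.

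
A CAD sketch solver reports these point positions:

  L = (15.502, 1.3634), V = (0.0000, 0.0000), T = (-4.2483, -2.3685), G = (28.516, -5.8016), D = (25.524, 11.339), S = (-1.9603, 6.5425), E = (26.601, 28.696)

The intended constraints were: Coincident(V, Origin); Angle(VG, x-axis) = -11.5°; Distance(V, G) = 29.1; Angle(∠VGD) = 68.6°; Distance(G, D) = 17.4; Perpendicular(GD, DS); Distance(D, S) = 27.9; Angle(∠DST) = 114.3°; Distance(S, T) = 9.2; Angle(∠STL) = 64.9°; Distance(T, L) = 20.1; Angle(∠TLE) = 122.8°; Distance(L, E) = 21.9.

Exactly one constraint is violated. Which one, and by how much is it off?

Distance(L, E) = 21.9 — off by 7.60.

V = (0.00, 0.00) ✓; VG at -11.50° ✓; |VG| = 29.10 ✓; ∠VGD = 68.60° ✓; |GD| = 17.40 ✓; ∠(GD, DS) = 90.00° ✓; |DS| = 27.90 ✓; ∠DST = 114.3° ✓; |ST| = 9.200 ✓; ∠STL = 64.90° ✓; |TL| = 20.10 ✓; ∠TLE = 122.8° ✓; |LE| = 29.50 ✗.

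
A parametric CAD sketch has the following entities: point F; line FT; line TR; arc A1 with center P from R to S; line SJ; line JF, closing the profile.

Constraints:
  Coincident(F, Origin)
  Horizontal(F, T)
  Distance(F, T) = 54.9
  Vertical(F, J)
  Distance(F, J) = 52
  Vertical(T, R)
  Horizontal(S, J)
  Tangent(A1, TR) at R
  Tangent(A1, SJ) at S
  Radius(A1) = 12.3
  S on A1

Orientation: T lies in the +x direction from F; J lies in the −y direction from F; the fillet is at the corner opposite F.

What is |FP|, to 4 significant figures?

58.23

F and J share the same x with |FJ| = 52.0 and J on the −y side, so J = (0.000, -52.00). The virtual corner opposite F is at (54.90, -52.00). Since A1 is tangent to TR there, PR ⟂ TR and since A1 is tangent to SJ there, PS ⟂ SJ, with radius 12.3, so the center P sits 12.3 in from both sides at P = (42.60, -39.70). Then |FP| = |P − F| = 58.23.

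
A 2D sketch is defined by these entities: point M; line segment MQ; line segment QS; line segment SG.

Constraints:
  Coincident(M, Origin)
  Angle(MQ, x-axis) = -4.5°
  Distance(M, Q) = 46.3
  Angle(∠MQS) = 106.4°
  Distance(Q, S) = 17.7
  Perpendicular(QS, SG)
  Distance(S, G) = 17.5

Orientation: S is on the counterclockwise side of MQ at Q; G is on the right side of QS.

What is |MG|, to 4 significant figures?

69.14

∠MQS = 106.4°, so QS runs at -4.5° + (180° − 106.4°) = 69.10° from the x-axis; with |QS| = 17.7, S = Q + 17.7·(cos 69.10°, sin 69.10°) = (52.47, 12.90). QS ⟂ SG; with |SG| = 17.5 on the right of QS, G = S + 17.5·(0.9342, -0.3567) = (68.82, 6.660). Then |MG| = |G − M| = 69.14.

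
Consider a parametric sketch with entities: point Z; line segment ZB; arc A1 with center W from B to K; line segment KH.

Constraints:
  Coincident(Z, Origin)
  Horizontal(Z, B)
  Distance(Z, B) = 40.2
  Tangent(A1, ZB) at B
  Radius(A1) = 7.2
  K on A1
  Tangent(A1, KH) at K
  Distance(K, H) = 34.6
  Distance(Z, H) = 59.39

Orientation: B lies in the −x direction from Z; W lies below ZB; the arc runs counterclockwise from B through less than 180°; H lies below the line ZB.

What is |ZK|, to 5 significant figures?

48.039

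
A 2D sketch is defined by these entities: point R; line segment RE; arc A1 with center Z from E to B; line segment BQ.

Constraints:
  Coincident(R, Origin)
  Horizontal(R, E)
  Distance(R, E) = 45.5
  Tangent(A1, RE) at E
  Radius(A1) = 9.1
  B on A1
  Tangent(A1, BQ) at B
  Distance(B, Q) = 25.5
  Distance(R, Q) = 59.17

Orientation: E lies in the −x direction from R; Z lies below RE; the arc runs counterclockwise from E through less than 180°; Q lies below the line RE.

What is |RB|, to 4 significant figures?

55.47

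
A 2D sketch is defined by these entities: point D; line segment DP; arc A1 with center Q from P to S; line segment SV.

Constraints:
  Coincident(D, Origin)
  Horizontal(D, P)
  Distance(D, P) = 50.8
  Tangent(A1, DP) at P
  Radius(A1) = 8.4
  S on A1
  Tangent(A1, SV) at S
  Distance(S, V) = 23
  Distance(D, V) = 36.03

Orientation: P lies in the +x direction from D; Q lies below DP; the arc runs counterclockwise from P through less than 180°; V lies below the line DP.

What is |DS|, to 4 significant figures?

44.47

D is at the origin; D and P share the same y with |DP| = 50.8 and P on the +x side, so P = (50.80, 0.000). Tangency of A1 to DP means the radius QP is perpendicular to DP, so Q = P + (0, -8.4) = (50.80, -8.400). Since QS ⟂ SV (tangency), |QV| = √(8.4² + 23.0²) = 24.49 regardless of where S sits on A1. So V lies on both circle(D, 36.03) and circle(Q, 24.49); the below-DP intersection is V = (29.57, -20.59). S is the foot of the tangent from V: S = (44.37, -2.992).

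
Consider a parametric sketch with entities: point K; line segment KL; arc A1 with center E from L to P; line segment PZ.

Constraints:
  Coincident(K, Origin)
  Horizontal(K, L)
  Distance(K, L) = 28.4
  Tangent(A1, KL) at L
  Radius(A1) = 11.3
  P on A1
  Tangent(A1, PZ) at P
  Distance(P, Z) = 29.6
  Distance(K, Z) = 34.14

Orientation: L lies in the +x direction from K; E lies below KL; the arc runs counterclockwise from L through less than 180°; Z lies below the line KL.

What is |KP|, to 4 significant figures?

19.28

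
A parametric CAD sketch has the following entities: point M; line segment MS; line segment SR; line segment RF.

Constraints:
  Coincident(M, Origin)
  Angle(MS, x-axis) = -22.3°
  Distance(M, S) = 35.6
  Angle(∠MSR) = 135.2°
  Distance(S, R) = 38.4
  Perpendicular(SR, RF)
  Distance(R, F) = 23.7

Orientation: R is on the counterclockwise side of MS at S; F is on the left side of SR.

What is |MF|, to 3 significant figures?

63.7

∠MSR = 135.2°, so SR runs at -22.3° + (180° − 135.2°) = 22.5° from the x-axis; with |SR| = 38.4, R = S + 38.4·(cos 22.5°, sin 22.5°) = (68.4, 1.19). The perpendicularity gives RF at right angles to SR; with |RF| = 23.7 on the left of SR, F = R + 23.7·(-0.383, 0.924) = (59.3, 23.1). Then |MF| = |F − M| = 63.7.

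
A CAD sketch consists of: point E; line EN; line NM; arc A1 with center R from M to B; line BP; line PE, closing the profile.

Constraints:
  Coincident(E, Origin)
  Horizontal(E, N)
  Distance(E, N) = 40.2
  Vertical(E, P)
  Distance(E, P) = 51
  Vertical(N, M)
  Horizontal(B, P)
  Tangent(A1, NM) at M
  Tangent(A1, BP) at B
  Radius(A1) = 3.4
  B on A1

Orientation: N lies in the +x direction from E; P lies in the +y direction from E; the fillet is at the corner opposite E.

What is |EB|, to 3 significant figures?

62.9

E is at the origin; E and N share the same y with |EN| = 40.2 and N on the +x side, so N = (40.2, 0.00). E and P share the same x with |EP| = 51.0 and P on the +y side, so P = (0.00, 51.0). The virtual corner opposite E is at (40.2, 51.0). Tangency of A1 to NM means the radius RM is perpendicular to NM and since A1 is tangent to BP there, RB ⟂ BP, with radius 3.4, so the center R sits 3.4 in from both sides at R = (36.8, 47.6). That places the tangent points at M = (40.2, 47.6) on NM and B = (36.8, 51.0) on BP. Then |EB| = |B − E| = 62.9.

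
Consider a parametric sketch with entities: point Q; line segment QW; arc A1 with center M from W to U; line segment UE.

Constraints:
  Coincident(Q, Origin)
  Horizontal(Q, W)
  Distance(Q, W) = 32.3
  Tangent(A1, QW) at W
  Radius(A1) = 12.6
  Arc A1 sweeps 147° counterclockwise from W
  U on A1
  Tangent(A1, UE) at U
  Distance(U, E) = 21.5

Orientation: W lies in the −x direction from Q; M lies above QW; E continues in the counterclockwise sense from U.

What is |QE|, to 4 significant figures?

55.73

Q is at the origin; QW is horizontal with |QW| = 32.3 and W on the −x side, so W = (-32.30, 0.000). A1 meets QW tangentially, so MW is at right angles to QW, so M = W + (0, 12.6) = (-32.30, 12.60). On A1, W sits at bearing -90° from M; a 147° counterclockwise sweep puts U at bearing 57°, so U = M + 12.6·(cos 57°, sin 57°) = (-25.44, 23.17). Tangency of A1 to UE means the radius MU is perpendicular to UE, so UE runs along (−sin 57°, cos 57°); with |UE| = 21.5, E = (-43.47, 34.88). Then |QE| = |E − Q| = 55.73.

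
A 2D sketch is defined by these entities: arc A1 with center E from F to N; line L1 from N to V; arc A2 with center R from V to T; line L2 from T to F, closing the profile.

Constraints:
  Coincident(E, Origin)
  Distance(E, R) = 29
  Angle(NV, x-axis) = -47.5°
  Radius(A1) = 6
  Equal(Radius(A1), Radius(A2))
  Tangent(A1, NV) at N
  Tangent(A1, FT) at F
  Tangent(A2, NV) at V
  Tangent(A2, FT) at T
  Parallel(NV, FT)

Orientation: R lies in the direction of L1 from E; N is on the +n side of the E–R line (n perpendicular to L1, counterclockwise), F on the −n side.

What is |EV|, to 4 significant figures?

29.61

Tangency of A1 to both parallel lines with radius 6.0 puts N and F at E ± 6.0·n: N = (4.424, 4.054), F = (-4.424, -4.054). Equal radii place V and T the same way about R: V = R + 6.0·n = (24.02, -17.33), T = R − 6.0·n = (15.17, -25.43). Then |EV| = |V − E| = 29.61.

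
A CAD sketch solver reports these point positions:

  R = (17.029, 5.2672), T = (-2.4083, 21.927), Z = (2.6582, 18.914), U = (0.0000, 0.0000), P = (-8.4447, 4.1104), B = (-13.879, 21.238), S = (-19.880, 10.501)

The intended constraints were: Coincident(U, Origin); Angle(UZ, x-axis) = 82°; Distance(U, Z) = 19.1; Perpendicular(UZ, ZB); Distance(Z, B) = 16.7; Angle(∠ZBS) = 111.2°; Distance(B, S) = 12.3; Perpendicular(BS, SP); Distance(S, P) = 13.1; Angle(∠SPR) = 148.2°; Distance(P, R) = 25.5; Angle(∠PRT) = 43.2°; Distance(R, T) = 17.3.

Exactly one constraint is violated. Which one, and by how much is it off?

Distance(R, T) = 17.3 — off by 8.30.

U = (0.00, 0.00) ✓; UZ at 82.00° ✓; |UZ| = 19.10 ✓; ∠(UZ, ZB) = 90.00° ✓; |ZB| = 16.70 ✓; ∠ZBS = 111.2° ✓; |BS| = 12.30 ✓; ∠(BS, SP) = 90.00° ✓; |SP| = 13.10 ✓; ∠SPR = 148.2° ✓; |PR| = 25.50 ✓; ∠PRT = 43.20° ✓; |RT| = 25.60 ✗.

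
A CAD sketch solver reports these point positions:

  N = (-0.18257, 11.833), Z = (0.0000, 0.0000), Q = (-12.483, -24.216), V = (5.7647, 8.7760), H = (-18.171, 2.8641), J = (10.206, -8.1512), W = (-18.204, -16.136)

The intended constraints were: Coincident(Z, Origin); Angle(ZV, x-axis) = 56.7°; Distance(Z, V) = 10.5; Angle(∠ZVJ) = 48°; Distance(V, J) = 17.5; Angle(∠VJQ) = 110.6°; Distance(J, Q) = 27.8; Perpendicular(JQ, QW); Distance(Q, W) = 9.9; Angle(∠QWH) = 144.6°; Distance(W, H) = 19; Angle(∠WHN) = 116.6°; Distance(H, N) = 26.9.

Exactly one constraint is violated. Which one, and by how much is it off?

Distance(H, N) = 26.9 — off by 6.80.

Z = (0.00, 0.00) ✓; ZV at 56.70° ✓; |ZV| = 10.50 ✓; ∠ZVJ = 48.00° ✓; |VJ| = 17.50 ✓; ∠VJQ = 110.6° ✓; |JQ| = 27.80 ✓; ∠(JQ, QW) = 90.00° ✓; |QW| = 9.900 ✓; ∠QWH = 144.6° ✓; |WH| = 19.00 ✓; ∠WHN = 116.6° ✓; |HN| = 20.10 ✗.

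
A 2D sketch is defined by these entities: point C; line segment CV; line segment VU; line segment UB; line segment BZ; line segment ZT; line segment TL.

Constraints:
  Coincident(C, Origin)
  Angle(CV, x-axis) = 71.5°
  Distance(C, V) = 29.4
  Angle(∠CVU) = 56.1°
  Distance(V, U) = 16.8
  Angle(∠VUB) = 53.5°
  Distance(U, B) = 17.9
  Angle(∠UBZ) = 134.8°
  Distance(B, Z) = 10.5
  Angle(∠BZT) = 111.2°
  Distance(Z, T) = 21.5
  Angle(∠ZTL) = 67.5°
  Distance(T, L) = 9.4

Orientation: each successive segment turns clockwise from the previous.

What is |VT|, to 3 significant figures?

15.1

C is at the origin; CV runs at 71.5° with length 29.4, so V = (9.33, 27.9). ∠CVU = 56.1° gives VU at -52.4° from the x-axis; with |VU| = 16.8, U = (19.6, 14.6). ∠VUB = 53.5° gives UB at -179° from the x-axis; with |UB| = 17.9, B = (1.68, 14.2). ∠UBZ = 134.8° gives BZ at 136° from the x-axis; with |BZ| = 10.5, Z = (-5.86, 21.5). ∠BZT = 111.2° gives ZT at 67.1° from the x-axis; with |ZT| = 21.5, T = (2.51, 41.3). Then |VT| = |T − V| = 15.1.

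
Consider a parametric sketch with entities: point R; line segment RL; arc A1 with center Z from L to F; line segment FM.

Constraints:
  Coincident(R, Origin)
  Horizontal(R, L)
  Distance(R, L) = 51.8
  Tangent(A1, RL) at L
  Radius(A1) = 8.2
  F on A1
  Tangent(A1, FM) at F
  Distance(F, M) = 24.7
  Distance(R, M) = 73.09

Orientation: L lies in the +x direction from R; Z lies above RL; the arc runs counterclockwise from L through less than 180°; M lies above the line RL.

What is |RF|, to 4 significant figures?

59.91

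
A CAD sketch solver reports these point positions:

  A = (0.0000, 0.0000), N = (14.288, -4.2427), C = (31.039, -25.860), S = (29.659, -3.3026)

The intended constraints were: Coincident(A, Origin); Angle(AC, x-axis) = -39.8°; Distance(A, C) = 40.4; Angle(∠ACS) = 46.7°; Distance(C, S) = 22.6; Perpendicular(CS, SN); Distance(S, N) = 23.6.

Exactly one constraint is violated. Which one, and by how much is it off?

Distance(S, N) = 23.6 — off by 8.20.

A = (0.00, 0.00) ✓; AC at -39.80° ✓; |AC| = 40.40 ✓; ∠ACS = 46.70° ✓; |CS| = 22.60 ✓; ∠(CS, SN) = 90.00° ✓; |SN| = 15.40 ✗.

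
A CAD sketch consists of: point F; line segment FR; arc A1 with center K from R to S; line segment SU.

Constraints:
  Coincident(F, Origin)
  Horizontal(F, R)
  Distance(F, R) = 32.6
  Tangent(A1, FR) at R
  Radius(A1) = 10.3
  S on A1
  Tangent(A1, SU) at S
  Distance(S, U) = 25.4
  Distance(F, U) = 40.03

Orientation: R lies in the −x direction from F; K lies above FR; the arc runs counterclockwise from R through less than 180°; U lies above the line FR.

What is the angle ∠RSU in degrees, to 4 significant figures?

137.6°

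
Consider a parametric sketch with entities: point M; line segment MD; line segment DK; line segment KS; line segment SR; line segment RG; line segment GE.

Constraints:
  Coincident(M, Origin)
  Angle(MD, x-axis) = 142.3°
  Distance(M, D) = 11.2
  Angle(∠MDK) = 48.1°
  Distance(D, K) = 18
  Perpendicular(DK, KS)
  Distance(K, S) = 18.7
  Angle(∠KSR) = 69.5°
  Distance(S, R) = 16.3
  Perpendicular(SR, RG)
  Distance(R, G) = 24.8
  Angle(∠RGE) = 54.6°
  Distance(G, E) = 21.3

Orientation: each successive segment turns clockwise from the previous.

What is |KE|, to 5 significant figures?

9.1365

The perpendicularity gives RG at right angles to SR, so RG runs at 79.900°; with |RG| = 24.8, G = (0.51998, 18.980). ∠RGE = 54.6° gives GE at -45.500° from the x-axis; with |GE| = 21.3, E = (15.449, 3.7876). Then |KE| = |E − K| = 9.1365.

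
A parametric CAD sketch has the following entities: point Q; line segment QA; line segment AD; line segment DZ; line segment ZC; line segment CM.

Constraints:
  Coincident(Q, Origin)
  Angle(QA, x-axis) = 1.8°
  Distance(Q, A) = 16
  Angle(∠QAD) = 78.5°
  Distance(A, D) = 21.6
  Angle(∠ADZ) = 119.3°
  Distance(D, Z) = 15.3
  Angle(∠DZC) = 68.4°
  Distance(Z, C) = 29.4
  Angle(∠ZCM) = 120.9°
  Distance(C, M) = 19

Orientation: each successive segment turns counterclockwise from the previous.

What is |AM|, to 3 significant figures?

12.1

Q is at the origin; QA runs at 1.8° with length 16.0, so A = (16.0, 0.503). ∠QAD = 78.5° gives AD at 103° from the x-axis; with |AD| = 21.6, D = (11.0, 21.5). ∠ADZ = 119.3° gives DZ at 164° from the x-axis; with |DZ| = 15.3, Z = (-3.68, 25.7). ∠DZC = 68.4° gives ZC at -84.4° from the x-axis; with |ZC| = 29.4, C = (-0.815, -3.52). ∠ZCM = 120.9° gives CM at -25.3° from the x-axis; with |CM| = 19.0, M = (16.4, -11.6). Then |AM| = |M − A| = 12.1.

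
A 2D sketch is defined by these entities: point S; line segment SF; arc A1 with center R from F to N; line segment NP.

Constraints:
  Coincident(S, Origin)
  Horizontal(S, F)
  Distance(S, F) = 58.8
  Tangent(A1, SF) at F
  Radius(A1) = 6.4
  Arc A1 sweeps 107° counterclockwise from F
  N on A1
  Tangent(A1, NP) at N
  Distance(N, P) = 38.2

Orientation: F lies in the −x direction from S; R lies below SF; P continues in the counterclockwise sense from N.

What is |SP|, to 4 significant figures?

69.97

On A1, F sits at bearing 90° from R; a 107° counterclockwise sweep puts N at bearing 197°, so N = R + 6.4·(cos 197°, sin 197°) = (-64.92, -8.271). Since A1 is tangent to NP there, RN ⟂ NP, so NP runs along (−sin 197°, cos 197°); with |NP| = 38.2, P = (-53.75, -44.80). Then |SP| = |P − S| = 69.97.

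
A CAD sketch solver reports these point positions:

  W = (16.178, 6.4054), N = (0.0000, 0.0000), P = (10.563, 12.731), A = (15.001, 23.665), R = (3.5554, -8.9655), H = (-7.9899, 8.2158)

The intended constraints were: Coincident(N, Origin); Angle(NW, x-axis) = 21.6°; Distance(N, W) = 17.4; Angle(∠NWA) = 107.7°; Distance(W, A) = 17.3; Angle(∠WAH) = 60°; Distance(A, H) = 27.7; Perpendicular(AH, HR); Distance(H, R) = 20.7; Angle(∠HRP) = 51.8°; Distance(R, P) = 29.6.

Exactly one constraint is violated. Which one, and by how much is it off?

Distance(R, P) = 29.6 — off by 6.80.

N = (0.00, 0.00) ✓; NW at 21.60° ✓; |NW| = 17.40 ✓; ∠NWA = 107.7° ✓; |WA| = 17.30 ✓; ∠WAH = 60.00° ✓; |AH| = 27.70 ✓; ∠(AH, HR) = 90.00° ✓; |HR| = 20.70 ✓; ∠HRP = 51.80° ✓; |RP| = 22.80 ✗.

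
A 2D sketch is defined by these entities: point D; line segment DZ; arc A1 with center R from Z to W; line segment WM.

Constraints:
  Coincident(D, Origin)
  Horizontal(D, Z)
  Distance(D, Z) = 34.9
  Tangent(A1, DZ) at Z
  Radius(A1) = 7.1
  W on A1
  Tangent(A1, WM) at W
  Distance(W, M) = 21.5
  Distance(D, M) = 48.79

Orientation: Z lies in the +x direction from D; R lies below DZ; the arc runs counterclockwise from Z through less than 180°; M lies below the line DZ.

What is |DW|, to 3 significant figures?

30.5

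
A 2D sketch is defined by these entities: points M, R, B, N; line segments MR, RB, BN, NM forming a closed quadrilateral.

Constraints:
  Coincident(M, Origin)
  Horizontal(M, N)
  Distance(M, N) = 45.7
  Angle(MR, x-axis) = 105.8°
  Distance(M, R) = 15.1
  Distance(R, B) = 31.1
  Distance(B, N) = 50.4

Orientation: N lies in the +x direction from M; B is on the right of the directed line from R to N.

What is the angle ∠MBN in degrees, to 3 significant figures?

64.2°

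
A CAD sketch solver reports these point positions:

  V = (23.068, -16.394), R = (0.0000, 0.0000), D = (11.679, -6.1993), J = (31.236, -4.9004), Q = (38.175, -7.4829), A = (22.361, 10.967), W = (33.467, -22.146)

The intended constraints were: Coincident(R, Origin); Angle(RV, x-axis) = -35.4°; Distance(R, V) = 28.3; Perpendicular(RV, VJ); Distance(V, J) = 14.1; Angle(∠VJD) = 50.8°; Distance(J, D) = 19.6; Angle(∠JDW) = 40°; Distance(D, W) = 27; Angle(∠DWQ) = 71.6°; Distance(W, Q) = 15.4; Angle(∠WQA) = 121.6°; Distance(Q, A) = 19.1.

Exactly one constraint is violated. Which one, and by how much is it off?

Distance(Q, A) = 19.1 — off by 5.20.

R = (0.00, 0.00) ✓; RV at -35.40° ✓; |RV| = 28.30 ✓; ∠(RV, VJ) = 90.00° ✓; |VJ| = 14.10 ✓; ∠VJD = 50.80° ✓; |JD| = 19.60 ✓; ∠JDW = 40.00° ✓; |DW| = 27.00 ✓; ∠DWQ = 71.60° ✓; |WQ| = 15.40 ✓; ∠WQA = 121.6° ✓; |QA| = 24.30 ✗.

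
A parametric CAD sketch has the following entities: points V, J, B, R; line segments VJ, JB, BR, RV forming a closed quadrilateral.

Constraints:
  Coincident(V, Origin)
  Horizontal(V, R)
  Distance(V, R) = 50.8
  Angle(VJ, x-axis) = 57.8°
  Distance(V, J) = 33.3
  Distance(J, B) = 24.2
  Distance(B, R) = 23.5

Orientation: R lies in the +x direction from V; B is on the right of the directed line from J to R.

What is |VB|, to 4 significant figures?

28.88

Checks: |JB| = 24.20 ✓; |BR| = 23.50 ✓.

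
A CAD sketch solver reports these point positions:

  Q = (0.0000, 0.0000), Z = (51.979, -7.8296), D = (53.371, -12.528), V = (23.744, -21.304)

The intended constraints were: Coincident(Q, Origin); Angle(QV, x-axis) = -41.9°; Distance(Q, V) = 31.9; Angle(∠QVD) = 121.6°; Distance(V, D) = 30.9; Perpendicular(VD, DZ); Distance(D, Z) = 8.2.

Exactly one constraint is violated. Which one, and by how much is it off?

Distance(D, Z) = 8.2 — off by 3.30.

Q = (0.00, 0.00) ✓; QV at -41.90° ✓; |QV| = 31.90 ✓; ∠QVD = 121.6° ✓; |VD| = 30.90 ✓; ∠(VD, DZ) = 90.00° ✓; |DZ| = 4.900 ✗.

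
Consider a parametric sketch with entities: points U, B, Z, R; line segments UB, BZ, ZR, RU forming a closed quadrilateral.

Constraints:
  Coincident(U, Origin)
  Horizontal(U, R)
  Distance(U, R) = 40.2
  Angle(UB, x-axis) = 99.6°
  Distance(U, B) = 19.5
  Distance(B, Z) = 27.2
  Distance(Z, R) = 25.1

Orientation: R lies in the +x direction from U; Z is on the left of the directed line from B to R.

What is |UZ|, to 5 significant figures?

30.649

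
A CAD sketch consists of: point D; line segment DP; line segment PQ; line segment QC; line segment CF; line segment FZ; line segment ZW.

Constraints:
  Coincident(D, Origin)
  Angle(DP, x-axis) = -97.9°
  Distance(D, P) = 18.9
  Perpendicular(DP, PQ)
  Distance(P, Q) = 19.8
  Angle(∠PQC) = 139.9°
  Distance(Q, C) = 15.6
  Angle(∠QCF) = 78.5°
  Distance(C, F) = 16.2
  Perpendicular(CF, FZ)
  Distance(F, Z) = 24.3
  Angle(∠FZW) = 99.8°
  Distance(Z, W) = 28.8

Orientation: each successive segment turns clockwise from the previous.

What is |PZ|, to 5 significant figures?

4.0849

D is at the origin; DP runs at -97.9° with length 18.9, so P = (-2.5977, -18.721). DP is perpendicular to PQ, so PQ runs at 172.10°; with |PQ| = 19.8, Q = (-22.210, -15.999). ∠PQC = 139.9° gives QC at 132.00° from the x-axis; with |QC| = 15.6, C = (-32.648, -4.4062). ∠QCF = 78.5° gives CF at 30.500° from the x-axis; with |CF| = 16.2, F = (-18.690, 3.8160). CF ⟂ FZ, so FZ runs at -59.500°; with |FZ| = 24.3, Z = (-6.3567, -17.122). Then |PZ| = |Z − P| = 4.0849.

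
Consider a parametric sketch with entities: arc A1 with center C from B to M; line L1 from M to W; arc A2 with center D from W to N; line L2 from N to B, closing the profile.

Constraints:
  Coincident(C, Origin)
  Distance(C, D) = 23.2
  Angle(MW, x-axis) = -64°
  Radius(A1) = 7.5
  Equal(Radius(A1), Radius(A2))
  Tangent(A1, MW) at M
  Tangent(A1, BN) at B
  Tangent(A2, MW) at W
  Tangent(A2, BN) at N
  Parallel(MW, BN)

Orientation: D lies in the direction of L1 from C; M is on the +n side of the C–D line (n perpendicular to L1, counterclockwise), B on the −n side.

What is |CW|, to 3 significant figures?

24.4

The slot axis is L1's direction at -64.0°, so u = (cos -64.0°, sin -64.0°) = (0.438, -0.899) and n = (−sin -64.0°, cos -64.0°) = (0.899, 0.438). C is at the origin and D lies 23.2 along u from C, so D = 23.2·u = (10.2, -20.9). Tangency of A1 to both parallel lines with radius 7.5 puts M and B at C ± 7.5·n: M = (6.74, 3.29), B = (-6.74, -3.29). Equal radii place W and N the same way about D: W = D + 7.5·n = (16.9, -17.6), N = D − 7.5·n = (3.43, -24.1). Then |CW| = |W − C| = 24.4.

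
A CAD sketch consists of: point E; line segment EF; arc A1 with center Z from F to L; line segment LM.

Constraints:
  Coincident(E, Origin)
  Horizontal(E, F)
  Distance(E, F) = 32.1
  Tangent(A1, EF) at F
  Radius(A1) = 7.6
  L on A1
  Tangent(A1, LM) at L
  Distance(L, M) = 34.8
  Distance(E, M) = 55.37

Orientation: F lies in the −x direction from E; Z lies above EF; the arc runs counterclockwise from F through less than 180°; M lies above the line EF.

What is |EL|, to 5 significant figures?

26.667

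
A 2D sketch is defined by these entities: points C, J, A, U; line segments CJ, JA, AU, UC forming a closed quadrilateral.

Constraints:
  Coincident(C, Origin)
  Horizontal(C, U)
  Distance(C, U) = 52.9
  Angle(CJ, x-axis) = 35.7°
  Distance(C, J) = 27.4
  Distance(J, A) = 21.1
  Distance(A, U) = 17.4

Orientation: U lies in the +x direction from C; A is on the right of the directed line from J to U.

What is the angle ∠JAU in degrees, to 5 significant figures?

127.50°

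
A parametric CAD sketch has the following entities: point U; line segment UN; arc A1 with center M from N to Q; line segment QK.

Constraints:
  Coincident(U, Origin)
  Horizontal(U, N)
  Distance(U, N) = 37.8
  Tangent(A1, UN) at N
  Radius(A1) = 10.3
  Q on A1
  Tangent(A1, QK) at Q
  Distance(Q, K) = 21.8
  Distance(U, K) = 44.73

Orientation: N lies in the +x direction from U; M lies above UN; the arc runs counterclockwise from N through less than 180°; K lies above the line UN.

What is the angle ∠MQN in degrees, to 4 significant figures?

22.98°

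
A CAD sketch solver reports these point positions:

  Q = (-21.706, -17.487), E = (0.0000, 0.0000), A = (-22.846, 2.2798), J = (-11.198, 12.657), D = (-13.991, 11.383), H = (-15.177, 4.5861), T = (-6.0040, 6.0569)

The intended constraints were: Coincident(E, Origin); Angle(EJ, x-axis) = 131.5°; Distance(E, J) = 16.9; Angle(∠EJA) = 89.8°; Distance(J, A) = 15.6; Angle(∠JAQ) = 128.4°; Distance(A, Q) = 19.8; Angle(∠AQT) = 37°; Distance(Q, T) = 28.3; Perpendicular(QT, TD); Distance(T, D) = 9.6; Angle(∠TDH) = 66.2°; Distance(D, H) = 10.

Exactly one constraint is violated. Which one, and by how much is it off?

Distance(D, H) = 10 — off by 3.10.

E = (0.00, 0.00) ✓; EJ at 131.5° ✓; |EJ| = 16.90 ✓; ∠EJA = 89.80° ✓; |JA| = 15.60 ✓; ∠JAQ = 128.4° ✓; |AQ| = 19.80 ✓; ∠AQT = 37.00° ✓; |QT| = 28.30 ✓; ∠(QT, TD) = 90.00° ✓; |TD| = 9.600 ✓; ∠TDH = 66.20° ✓; |DH| = 6.900 ✗.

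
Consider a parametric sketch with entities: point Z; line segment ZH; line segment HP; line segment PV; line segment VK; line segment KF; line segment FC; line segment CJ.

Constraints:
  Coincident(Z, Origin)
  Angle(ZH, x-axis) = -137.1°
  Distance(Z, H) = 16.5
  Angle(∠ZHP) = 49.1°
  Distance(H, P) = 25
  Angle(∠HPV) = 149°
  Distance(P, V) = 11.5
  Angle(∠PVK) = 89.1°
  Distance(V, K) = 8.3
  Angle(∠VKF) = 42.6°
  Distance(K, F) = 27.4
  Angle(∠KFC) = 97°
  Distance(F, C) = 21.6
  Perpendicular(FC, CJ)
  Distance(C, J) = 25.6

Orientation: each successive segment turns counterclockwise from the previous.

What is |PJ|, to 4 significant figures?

29.00

∠KFC = 97.0° gives FC at -23.90° from the x-axis; with |FC| = 21.6, C = (31.39, -36.60). FC ⟂ CJ, so CJ runs at 66.10°; with |CJ| = 25.6, J = (41.76, -13.19). Then |PJ| = |J − P| = 29.00.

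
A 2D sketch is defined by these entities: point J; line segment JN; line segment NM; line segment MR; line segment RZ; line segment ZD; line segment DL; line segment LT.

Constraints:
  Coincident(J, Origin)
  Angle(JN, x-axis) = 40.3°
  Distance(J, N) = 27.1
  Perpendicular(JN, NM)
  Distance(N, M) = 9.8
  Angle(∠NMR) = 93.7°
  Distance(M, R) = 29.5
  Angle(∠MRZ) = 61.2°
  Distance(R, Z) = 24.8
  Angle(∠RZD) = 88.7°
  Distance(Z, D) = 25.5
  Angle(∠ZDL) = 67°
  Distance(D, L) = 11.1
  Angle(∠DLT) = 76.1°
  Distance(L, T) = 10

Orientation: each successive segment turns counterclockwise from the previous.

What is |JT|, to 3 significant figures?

18.1

J is at the origin; JN runs at 40.3° with length 27.1, so N = (20.7, 17.5). The perpendicularity gives NM at right angles to JN, so NM runs at 130°; with |NM| = 9.8, M = (14.3, 25.0). ∠NMR = 93.7° gives MR at -143° from the x-axis; with |MR| = 29.5, R = (-9.35, 7.41). ∠MRZ = 61.2° gives RZ at -24.6° from the x-axis; with |RZ| = 24.8, Z = (13.2, -2.91). ∠RZD = 88.7° gives ZD at 66.7° from the x-axis; with |ZD| = 25.5, D = (23.3, 20.5). ∠ZDL = 67.0° gives DL at 180° from the x-axis; with |DL| = 11.1, L = (12.2, 20.6). ∠DLT = 76.1° gives LT at -76.4° from the x-axis; with |LT| = 10.0, T = (14.5, 10.8). Then |JT| = |T − J| = 18.1.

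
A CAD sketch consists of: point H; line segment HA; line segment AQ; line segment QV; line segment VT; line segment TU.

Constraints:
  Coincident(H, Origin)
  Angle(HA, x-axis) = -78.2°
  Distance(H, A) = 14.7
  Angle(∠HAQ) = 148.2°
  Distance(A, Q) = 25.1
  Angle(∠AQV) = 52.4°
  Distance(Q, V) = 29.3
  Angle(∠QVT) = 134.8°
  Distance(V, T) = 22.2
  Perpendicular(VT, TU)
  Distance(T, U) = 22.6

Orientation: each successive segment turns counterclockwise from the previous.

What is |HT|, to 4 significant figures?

18.40

H is at the origin; HA runs at -78.2° with length 14.7, so A = (3.006, -14.39). ∠HAQ = 148.2° gives AQ at -46.40° from the x-axis; with |AQ| = 25.1, Q = (20.32, -32.57). ∠AQV = 52.4° gives QV at 81.20° from the x-axis; with |QV| = 29.3, V = (24.80, -3.611). ∠QVT = 134.8° gives VT at 126.4° from the x-axis; with |VT| = 22.2, T = (11.62, 14.26). Then |HT| = |T − H| = 18.40.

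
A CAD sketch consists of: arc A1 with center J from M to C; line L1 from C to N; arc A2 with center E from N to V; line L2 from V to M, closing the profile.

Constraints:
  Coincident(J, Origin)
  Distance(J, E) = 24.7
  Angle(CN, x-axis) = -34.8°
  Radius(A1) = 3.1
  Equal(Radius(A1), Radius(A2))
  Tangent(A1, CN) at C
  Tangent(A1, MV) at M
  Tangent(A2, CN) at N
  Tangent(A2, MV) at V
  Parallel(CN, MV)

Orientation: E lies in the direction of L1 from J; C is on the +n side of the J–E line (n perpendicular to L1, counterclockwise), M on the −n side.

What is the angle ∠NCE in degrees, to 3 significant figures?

7.15°

The slot axis is L1's direction at -34.8°, so u = (cos -34.8°, sin -34.8°) = (0.821, -0.571) and n = (−sin -34.8°, cos -34.8°) = (0.571, 0.821). J is at the origin and E lies 24.7 along u from J, so E = 24.7·u = (20.3, -14.1). Tangency of A1 to both parallel lines with radius 3.1 puts C and M at J ± 3.1·n: C = (1.77, 2.55), M = (-1.77, -2.55). Equal radii place N and V the same way about E: N = E + 3.1·n = (22.1, -11.6), V = E − 3.1·n = (18.5, -16.6). Then cos ∠NCE = CN·CE / (|CN||CE|), giving 7.15°.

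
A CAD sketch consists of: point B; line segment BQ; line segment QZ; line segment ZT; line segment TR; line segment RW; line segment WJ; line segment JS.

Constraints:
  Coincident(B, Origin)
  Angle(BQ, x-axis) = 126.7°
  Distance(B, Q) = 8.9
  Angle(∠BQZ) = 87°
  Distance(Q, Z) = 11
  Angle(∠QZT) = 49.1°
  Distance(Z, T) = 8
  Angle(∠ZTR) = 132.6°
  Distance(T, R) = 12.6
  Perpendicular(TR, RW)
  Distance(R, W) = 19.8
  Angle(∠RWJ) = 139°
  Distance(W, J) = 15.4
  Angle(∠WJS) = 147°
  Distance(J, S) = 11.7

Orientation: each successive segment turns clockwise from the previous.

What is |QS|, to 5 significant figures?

31.840

B is at the origin; BQ runs at 126.7° with length 8.9, so Q = (-5.3189, 7.1358). ∠BQZ = 87.0° gives QZ at 33.700° from the x-axis; with |QZ| = 11.0, Z = (3.8326, 13.239). ∠QZT = 49.1° gives ZT at -97.200° from the x-axis; with |ZT| = 8.0, T = (2.8300, 5.3022). ∠ZTR = 132.6° gives TR at -144.60° from the x-axis; with |TR| = 12.6, R = (-7.4406, -1.9968). The perpendicularity gives RW at right angles to TR, so RW runs at 125.40°; with |RW| = 19.8, W = (-18.910, 14.143). ∠RWJ = 139.0° gives WJ at 84.400° from the x-axis; with |WJ| = 15.4, J = (-17.408, 29.469). ∠WJS = 147.0° gives JS at 51.400° from the x-axis; with |JS| = 11.7, S = (-10.108, 38.613). Then |QS| = |S − Q| = 31.840.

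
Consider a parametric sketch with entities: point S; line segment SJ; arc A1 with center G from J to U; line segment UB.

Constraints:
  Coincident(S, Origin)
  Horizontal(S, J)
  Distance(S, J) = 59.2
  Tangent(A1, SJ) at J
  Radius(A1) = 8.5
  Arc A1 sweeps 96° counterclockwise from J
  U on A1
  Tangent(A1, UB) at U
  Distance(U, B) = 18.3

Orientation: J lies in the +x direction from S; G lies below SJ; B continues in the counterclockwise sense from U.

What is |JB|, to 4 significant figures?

28.35

On A1, J sits at bearing 90° from G; a 96° counterclockwise sweep puts U at bearing 186°, so U = G + 8.5·(cos 186°, sin 186°) = (50.75, -9.388). Tangency of A1 to UB means the radius GU is perpendicular to UB, so UB runs along (−sin 186°, cos 186°); with |UB| = 18.3, B = (52.66, -27.59). Then |JB| = |B − J| = 28.35.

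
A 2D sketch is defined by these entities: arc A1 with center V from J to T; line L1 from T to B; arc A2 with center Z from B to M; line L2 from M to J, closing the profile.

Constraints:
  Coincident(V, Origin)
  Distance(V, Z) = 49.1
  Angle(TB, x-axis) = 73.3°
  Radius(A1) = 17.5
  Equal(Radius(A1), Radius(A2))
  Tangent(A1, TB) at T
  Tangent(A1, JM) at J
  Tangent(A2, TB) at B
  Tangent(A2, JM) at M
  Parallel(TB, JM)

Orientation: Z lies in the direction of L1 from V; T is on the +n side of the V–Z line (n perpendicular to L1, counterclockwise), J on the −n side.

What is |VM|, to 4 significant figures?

52.13

The slot axis is L1's direction at 73.3°, so u = (cos 73.3°, sin 73.3°) = (0.2874, 0.9578) and n = (−sin 73.3°, cos 73.3°) = (-0.9578, 0.2874). V is at the origin and Z lies 49.1 along u from V, so Z = 49.1·u = (14.11, 47.03). Tangency of A1 to both parallel lines with radius 17.5 puts T and J at V ± 17.5·n: T = (-16.76, 5.029), J = (16.76, -5.029). Equal radii place B and M the same way about Z: B = Z + 17.5·n = (-2.652, 52.06), M = Z − 17.5·n = (30.87, 42.00). Then |VM| = |M − V| = 52.13.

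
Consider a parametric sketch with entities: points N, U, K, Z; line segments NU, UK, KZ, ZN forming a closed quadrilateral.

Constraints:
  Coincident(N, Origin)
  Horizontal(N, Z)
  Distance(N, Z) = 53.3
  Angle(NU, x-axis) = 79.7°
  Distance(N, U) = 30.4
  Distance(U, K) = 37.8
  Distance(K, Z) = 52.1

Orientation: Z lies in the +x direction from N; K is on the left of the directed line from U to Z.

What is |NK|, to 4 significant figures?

62.34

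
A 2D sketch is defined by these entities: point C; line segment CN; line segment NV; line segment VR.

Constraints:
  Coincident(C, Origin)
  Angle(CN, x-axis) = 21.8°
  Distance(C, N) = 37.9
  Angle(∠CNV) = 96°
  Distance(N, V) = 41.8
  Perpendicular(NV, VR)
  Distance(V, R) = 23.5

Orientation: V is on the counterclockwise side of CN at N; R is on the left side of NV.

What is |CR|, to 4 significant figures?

47.91

∠CNV = 96.0°, so NV runs at 21.8° + (180° − 96.0°) = 105.8° from the x-axis; with |NV| = 41.8, V = N + 41.8·(cos 105.8°, sin 105.8°) = (23.81, 54.30). NV is perpendicular to VR; with |VR| = 23.5 on the left of NV, R = V + 23.5·(-0.9622, -0.2723) = (1.196, 47.90). Then |CR| = |R − C| = 47.91.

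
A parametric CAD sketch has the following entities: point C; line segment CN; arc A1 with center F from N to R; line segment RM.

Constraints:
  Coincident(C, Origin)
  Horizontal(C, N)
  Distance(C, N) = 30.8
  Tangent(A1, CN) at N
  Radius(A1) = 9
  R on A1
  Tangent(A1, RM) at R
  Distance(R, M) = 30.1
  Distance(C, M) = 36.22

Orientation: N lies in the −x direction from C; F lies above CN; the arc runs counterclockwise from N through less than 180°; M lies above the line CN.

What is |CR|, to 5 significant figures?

23.116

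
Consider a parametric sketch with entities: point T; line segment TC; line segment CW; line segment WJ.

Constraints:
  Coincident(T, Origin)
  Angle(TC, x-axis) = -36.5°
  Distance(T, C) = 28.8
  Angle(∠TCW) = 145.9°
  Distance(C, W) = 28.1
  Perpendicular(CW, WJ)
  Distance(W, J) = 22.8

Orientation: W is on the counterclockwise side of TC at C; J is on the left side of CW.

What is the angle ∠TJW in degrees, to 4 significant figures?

82.70°

T is at the origin; TC runs at -36.5° with length 28.8, so C = 28.8·(cos -36.5°, sin -36.5°) = (23.15, -17.13). ∠TCW = 145.9°, so CW runs at -36.5° + (180° − 145.9°) = -2.400° from the x-axis; with |CW| = 28.1, W = C + 28.1·(cos -2.400°, sin -2.400°) = (51.23, -18.31). CW ⟂ WJ; with |WJ| = 22.8 on the left of CW, J = W + 22.8·(0.04188, 0.9991) = (52.18, 4.472). Then cos ∠TJW = JT·JW / (|JT||JW|), giving 82.70°.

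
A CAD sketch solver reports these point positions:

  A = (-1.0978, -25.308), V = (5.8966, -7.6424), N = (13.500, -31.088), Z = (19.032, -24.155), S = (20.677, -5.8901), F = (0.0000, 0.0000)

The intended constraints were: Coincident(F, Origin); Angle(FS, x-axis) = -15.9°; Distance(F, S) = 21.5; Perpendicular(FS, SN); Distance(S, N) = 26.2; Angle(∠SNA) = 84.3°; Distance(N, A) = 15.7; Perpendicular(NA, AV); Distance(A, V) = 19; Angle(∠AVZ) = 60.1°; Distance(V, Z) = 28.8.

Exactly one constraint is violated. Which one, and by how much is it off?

Distance(V, Z) = 28.8 — off by 7.70.

F = (0.00, 0.00) ✓; FS at -15.90° ✓; |FS| = 21.50 ✓; ∠(FS, SN) = 90.00° ✓; |SN| = 26.20 ✓; ∠SNA = 84.30° ✓; |NA| = 15.70 ✓; ∠(NA, AV) = 90.00° ✓; |AV| = 19.00 ✓; ∠AVZ = 60.10° ✓; |VZ| = 21.10 ✗.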